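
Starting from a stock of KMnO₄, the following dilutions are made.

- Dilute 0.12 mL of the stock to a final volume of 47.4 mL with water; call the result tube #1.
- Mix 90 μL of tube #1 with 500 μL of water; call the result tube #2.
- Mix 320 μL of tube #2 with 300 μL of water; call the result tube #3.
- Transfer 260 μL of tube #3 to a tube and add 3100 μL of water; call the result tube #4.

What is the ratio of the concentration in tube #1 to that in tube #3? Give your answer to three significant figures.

Step 1: 0.12 mL brought to 47.4 mL → factor 47.4/0.12 = 395
Step 2: 90 μL + 500 μL = 590 μL total → factor 590/90 = 6.5556
Step 3: 320 μL + 300 μL = 620 μL total → factor 620/320 = 1.9375
Dilution factor to tube #1 = 395; to tube #3 = 5017
[tube #1]/[tube #3] = (factor to tube #3)/(factor to tube #1) = 5017/395 = 12.7

12.7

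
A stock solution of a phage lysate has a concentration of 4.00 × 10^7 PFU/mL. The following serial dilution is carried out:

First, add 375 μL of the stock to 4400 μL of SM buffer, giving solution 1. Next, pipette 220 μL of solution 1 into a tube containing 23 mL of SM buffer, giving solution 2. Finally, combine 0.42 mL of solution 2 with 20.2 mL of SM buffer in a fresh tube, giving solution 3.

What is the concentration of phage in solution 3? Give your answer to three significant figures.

606 PFU/mL

Step 1: 375 μL + 4400 μL = 4775 μL total → factor 4775/375 = 12.733
Step 2: 220 μL + 23 mL = 23220 μL total → factor 23220/220 = 105.55
Step 3: 0.42 mL + 20.2 mL = 20.62 mL total → factor 20.62/0.42 = 49.095
Overall dilution factor = 12.733 × 105.55 × 49.095 = 65981
Final = 4.00 × 10^7 PFU/mL / 65981 = 606 PFU/mL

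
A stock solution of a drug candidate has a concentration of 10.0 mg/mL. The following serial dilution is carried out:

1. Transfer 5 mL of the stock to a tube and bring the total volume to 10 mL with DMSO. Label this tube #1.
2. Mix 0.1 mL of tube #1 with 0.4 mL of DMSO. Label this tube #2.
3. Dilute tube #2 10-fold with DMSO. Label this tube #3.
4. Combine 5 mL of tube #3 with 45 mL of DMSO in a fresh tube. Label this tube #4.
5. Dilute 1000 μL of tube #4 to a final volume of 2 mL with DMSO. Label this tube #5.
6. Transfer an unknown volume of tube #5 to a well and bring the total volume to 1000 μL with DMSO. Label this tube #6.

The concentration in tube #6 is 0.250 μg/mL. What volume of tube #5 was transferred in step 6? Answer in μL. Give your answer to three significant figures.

50.0 μL

Step 1: 5 mL brought to 10 mL → factor 10/5 = 2
Step 2: 0.1 mL + 0.4 mL = 0.5 mL total → factor 0.5/0.1 = 5
Step 3: 10-fold → factor 10
Step 4: 5 mL + 45 mL = 50 mL total → factor 50/5 = 10
Step 5: 1000 μL brought to 2 mL → factor 2000/1000 = 2
Step 6: v brought to 1000 μL → factor = 1000 μL/v
Product of known-step factors = 2000
Overall factor = 10.0 mg/mL / (0.250 μg/mL) = 40000
Step-6 factor = 40000 / 2000 = 20
v = 1000 μL / 20 = 50.0 μL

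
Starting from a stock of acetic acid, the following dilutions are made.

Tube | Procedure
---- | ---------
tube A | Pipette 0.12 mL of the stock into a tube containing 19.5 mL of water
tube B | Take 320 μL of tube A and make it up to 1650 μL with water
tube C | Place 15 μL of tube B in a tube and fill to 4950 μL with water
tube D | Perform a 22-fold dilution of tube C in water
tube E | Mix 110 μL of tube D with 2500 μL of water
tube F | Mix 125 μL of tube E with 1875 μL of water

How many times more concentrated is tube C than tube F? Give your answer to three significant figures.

8.35 × 10^3

Step 1: 0.12 mL + 19.5 mL = 19.62 mL total → factor 19.62/0.12 = 163.5
Step 2: 320 μL brought to 1650 μL → factor 1650/320 = 5.1562
Step 3: 15 μL brought to 4950 μL → factor 4950/15 = 330
Step 4: 22-fold → factor 22
Step 5: 110 μL + 2500 μL = 2610 μL total → factor 2610/110 = 23.727
Step 6: 125 μL + 1875 μL = 2000 μL total → factor 2000/125 = 16
Dilution factor to tube C = 2.7821 × 10^5; to tube F = 2.3236 × 10^9
[tube C]/[tube F] = (factor to tube F)/(factor to tube C) = 2.3236 × 10^9/2.7821 × 10^5 = 8.35 × 10^3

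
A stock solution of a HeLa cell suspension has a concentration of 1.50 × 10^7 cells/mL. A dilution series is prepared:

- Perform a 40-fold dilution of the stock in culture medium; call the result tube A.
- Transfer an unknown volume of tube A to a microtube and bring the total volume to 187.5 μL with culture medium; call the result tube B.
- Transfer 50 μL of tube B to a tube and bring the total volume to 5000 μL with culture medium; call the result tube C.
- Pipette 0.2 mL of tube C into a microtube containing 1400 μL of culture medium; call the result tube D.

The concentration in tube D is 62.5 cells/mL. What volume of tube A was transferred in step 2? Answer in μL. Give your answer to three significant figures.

Step 1: 40-fold → factor 40
Step 2: v brought to 187.5 μL → factor = 187.5 μL/v
Step 3: 50 μL brought to 5000 μL → factor 5000/50 = 100
Step 4: 0.2 mL + 1400 μL = 1.6 mL total → factor 1.6/0.2 = 8
Product of known-step factors = 32000
Overall factor = 1.50 × 10^7 cells/mL / (62.5 cells/mL) = 2.4 × 10^5
Step-2 factor = 2.4 × 10^5 / 32000 = 7.5
v = 187.5 μL / 7.5 = 25.0 μL

25.0 μL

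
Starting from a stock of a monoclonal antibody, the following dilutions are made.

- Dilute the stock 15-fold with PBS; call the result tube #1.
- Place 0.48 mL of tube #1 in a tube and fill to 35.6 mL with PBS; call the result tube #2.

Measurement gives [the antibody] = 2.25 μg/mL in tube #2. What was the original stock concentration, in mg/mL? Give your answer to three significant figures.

Step 1: 15-fold → factor 15
Step 2: 0.48 mL brought to 35.6 mL → factor 35.6/0.48 = 74.167
Overall dilution factor = 15 × 74.167 = 1112.5
Stock = 2.25 μg/mL × 1112.5 = 2503 μg/mL = 2.50 mg/mL

2.50 mg/mL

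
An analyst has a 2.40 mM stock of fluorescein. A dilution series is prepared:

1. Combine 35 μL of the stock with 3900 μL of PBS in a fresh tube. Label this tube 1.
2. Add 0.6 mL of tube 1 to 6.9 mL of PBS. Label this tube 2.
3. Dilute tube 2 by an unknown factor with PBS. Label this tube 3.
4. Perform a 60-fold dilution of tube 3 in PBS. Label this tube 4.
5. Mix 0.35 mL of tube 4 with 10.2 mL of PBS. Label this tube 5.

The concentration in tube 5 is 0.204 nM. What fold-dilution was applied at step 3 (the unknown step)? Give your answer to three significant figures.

4.63-fold

Step 1: 35 μL + 3900 μL = 3935 μL total → factor 3935/35 = 112.43
Step 2: 0.6 mL + 6.9 mL = 7.5 mL total → factor 7.5/0.6 = 12.5
Step 3: unknown factor x
Step 4: 60-fold → factor 60
Step 5: 0.35 mL + 10.2 mL = 10.55 mL total → factor 10.55/0.35 = 30.143
Product of known-step factors = 2.5417 × 10^6
Overall factor = 2.40 mM / (0.204 nM) = 1.1765 × 10^7
x = 1.1765 × 10^7 / 2.5417 × 10^6 = 4.63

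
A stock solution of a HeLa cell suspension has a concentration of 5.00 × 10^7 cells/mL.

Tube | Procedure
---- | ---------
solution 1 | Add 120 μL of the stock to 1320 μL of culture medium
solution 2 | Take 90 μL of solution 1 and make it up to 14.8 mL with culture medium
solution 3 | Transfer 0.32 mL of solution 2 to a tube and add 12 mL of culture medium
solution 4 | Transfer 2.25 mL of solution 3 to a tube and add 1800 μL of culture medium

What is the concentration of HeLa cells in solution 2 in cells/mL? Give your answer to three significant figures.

2.53 × 10^4 cells/mL

Step 1: 120 μL + 1320 μL = 1440 μL total → factor 1440/120 = 12
Step 2: 90 μL brought to 14.8 mL → factor 14800/90 = 164.44
Dilution factor through solution 2 = 12 × 164.44 = 1973.3
[solution 2] = 5.00 × 10^7 cells/mL / 1973.3 = 2.53 × 10^4 cells/mL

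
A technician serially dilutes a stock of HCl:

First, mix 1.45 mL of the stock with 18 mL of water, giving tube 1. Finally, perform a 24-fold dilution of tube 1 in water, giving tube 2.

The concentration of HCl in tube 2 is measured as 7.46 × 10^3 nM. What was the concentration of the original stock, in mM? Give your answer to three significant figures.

2.40 mM

Step 1: 1.45 mL + 18 mL = 19.45 mL total → factor 19.45/1.45 = 13.414
Step 2: 24-fold → factor 24
Overall dilution factor = 13.414 × 24 = 321.93
Stock = 7.46 × 10^3 nM × 321.93 = 2.402 × 10^6 nM = 2.40 mM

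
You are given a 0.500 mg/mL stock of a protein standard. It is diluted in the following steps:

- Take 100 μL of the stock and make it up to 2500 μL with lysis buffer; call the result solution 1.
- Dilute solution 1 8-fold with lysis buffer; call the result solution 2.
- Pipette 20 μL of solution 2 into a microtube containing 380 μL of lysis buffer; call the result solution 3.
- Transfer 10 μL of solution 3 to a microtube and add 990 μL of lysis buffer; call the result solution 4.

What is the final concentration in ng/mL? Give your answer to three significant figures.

Step 1: 100 μL brought to 2500 μL → factor 2500/100 = 25
Step 2: 8-fold → factor 8
Step 3: 20 μL + 380 μL = 400 μL total → factor 400/20 = 20
Step 4: 10 μL + 990 μL = 1000 μL total → factor 1000/10 = 100
Overall dilution factor = 25 × 8 × 20 × 100 = 4 × 10^5
Final = 0.500 mg/mL / 4 × 10^5 = 1.250 × 10^-6 mg/mL = 1.25 ng/mL

1.25 ng/mL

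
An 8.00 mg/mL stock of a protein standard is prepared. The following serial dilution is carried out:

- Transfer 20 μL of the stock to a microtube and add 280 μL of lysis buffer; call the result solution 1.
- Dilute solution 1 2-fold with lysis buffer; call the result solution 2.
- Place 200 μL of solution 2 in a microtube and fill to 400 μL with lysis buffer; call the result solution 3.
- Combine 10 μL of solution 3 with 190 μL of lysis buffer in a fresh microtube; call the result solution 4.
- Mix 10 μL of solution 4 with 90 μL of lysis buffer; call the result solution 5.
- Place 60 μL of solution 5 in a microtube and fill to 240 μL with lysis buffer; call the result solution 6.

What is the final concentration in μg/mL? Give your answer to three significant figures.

0.167 μg/mL

Step 1: 20 μL + 280 μL = 300 μL total → factor 300/20 = 15
Step 2: 2-fold → factor 2
Step 3: 200 μL brought to 400 μL → factor 400/200 = 2
Step 4: 10 μL + 190 μL = 200 μL total → factor 200/10 = 20
Step 5: 10 μL + 90 μL = 100 μL total → factor 100/10 = 10
Step 6: 60 μL brought to 240 μL → factor 240/60 = 4
Overall dilution factor = 15 × 2 × 2 × 20 × 10 × 4 = 48000
Final = 8.00 mg/mL / 48000 = 0.0001667 mg/mL = 0.167 μg/mL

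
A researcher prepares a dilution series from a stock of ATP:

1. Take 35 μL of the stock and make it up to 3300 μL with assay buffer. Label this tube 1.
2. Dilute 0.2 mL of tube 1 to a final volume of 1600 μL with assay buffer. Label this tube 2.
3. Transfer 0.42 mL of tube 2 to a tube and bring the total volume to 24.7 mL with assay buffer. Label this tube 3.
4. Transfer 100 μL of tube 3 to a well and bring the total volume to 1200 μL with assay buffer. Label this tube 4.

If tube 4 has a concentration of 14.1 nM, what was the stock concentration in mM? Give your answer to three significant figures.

Step 1: 35 μL brought to 3300 μL → factor 3300/35 = 94.286
Step 2: 0.2 mL brought to 1600 μL → factor 1.6/0.2 = 8
Step 3: 0.42 mL brought to 24.7 mL → factor 24.7/0.42 = 58.81
Step 4: 100 μL brought to 1200 μL → factor 1200/100 = 12
Overall dilution factor = 94.286 × 8 × 58.81 × 12 = 5.3231 × 10^5
Stock = 14.1 nM × 5.3231 × 10^5 = 7.506 × 10^6 nM = 7.51 mM

7.51 mM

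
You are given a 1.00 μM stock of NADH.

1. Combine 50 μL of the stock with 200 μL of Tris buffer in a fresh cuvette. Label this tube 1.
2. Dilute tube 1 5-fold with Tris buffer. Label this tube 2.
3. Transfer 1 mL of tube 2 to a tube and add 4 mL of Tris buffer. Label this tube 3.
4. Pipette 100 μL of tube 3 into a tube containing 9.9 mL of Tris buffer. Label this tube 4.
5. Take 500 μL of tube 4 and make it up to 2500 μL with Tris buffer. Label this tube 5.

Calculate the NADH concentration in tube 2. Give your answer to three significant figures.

0.0400 μM

Step 1: 50 μL + 200 μL = 250 μL total → factor 250/50 = 5
Step 2: 5-fold → factor 5
Dilution factor through tube 2 = 5 × 5 = 25
[tube 2] = 1.00 μM / 25 = 0.0400 μM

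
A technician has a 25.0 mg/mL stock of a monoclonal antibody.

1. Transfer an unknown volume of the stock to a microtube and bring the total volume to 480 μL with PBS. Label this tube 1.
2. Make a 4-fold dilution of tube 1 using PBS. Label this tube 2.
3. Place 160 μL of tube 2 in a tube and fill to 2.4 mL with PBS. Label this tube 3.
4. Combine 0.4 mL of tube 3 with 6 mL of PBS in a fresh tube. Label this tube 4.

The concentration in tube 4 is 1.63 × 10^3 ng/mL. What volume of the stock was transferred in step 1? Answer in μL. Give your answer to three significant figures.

Step 1: v brought to 480 μL → factor = 480 μL/v
Step 2: 4-fold → factor 4
Step 3: 160 μL brought to 2.4 mL → factor 2400/160 = 15
Step 4: 0.4 mL + 6 mL = 6.4 mL total → factor 6.4/0.4 = 16
Product of known-step factors = 960
Overall factor = 25.0 mg/mL / (1.63 × 10^3 ng/mL) = 15337
Step-1 factor = 15337 / 960 = 15.976
v = 480 μL / 15.976 = 30.0 μL

30.0 μL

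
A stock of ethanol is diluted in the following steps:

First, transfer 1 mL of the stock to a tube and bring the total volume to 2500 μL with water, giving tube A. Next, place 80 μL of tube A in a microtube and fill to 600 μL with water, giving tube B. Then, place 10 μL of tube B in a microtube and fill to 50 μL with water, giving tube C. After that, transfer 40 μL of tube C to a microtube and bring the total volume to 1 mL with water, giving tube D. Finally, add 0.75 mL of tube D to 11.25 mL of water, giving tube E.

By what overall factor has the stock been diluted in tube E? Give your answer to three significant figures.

Step 1: 1 mL brought to 2500 μL → factor 2.5/1 = 2.5
Step 2: 80 μL brought to 600 μL → factor 600/80 = 7.5
Step 3: 10 μL brought to 50 μL → factor 50/10 = 5
Step 4: 40 μL brought to 1 mL → factor 1000/40 = 25
Step 5: 0.75 mL + 11.25 mL = 12 mL total → factor 12/0.75 = 16
Overall dilution factor = 2.5 × 7.5 × 5 × 25 × 16 = 37500

3.75 × 10^4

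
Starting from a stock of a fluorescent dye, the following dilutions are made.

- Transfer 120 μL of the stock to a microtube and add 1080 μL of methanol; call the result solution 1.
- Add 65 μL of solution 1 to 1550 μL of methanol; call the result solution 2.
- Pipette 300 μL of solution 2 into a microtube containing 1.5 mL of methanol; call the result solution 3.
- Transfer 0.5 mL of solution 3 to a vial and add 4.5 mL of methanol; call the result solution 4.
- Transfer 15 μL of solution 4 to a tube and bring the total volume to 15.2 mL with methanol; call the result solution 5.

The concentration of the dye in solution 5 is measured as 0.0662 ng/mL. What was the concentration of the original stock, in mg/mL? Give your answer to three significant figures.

1.00 mg/mL

Step 1: 120 μL + 1080 μL = 1200 μL total → factor 1200/120 = 10
Step 2: 65 μL + 1550 μL = 1615 μL total → factor 1615/65 = 24.846
Step 3: 300 μL + 1.5 mL = 1800 μL total → factor 1800/300 = 6
Step 4: 0.5 mL + 4.5 mL = 5 mL total → factor 5/0.5 = 10
Step 5: 15 μL brought to 15.2 mL → factor 15200/15 = 1013.3
Overall dilution factor = 10 × 24.846 × 6 × 10 × 1013.3 = 1.5106 × 10^7
Stock = 0.0662 ng/mL × 1.5106 × 10^7 = 1.000 × 10^6 ng/mL = 1.00 mg/mL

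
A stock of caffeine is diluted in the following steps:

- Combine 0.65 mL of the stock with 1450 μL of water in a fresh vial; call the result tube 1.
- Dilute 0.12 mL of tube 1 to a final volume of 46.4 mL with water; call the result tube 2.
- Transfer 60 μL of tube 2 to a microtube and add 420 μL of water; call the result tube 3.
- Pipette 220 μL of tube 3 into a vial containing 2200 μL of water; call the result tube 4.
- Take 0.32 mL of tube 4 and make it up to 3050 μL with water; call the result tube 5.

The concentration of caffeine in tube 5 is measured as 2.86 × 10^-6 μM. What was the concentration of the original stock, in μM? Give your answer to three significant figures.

Step 1: 0.65 mL + 1450 μL = 2.1 mL total → factor 2.1/0.65 = 3.2308
Step 2: 0.12 mL brought to 46.4 mL → factor 46.4/0.12 = 386.67
Step 3: 60 μL + 420 μL = 480 μL total → factor 480/60 = 8
Step 4: 220 μL + 2200 μL = 2420 μL total → factor 2420/220 = 11
Step 5: 0.32 mL brought to 3050 μL → factor 3.05/0.32 = 9.5312
Overall dilution factor = 3.2308 × 386.67 × 8 × 11 × 9.5312 = 1.0478 × 10^6
Stock = 2.86 × 10^-6 μM × 1.0478 × 10^6 = 3.00 μM

3.00 μM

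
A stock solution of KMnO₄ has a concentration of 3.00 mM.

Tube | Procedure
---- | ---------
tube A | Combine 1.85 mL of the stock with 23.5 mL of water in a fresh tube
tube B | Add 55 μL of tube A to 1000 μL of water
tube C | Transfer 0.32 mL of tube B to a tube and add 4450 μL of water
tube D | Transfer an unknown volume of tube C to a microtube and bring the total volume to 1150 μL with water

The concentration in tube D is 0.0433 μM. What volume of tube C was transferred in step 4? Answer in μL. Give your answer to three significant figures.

65.0 μL

Step 1: 1.85 mL + 23.5 mL = 25.35 mL total → factor 25.35/1.85 = 13.703
Step 2: 55 μL + 1000 μL = 1055 μL total → factor 1055/55 = 19.182
Step 3: 0.32 mL + 4450 μL = 4.77 mL total → factor 4.77/0.32 = 14.906
Step 4: v brought to 1150 μL → factor = 1150 μL/v
Product of known-step factors = 3918
Overall factor = 3.00 mM / (0.0433 μM) = 69284
Step-4 factor = 69284 / 3918 = 17.684
v = 1150 μL / 17.684 = 65.0 μL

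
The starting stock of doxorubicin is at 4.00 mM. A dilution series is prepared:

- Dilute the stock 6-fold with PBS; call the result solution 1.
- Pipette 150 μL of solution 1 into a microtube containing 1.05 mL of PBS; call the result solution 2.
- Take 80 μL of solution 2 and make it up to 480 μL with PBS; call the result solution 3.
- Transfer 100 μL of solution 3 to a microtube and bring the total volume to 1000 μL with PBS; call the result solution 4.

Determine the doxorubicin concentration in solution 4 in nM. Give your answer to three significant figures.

1.39 × 10^3 nM

Step 1: 6-fold → factor 6
Step 2: 150 μL + 1.05 mL = 1200 μL total → factor 1200/150 = 8
Step 3: 80 μL brought to 480 μL → factor 480/80 = 6
Step 4: 100 μL brought to 1000 μL → factor 1000/100 = 10
Overall dilution factor = 6 × 8 × 6 × 10 = 2880
Final = 4.00 mM / 2880 = 0.001389 mM = 1.39 × 10^3 nM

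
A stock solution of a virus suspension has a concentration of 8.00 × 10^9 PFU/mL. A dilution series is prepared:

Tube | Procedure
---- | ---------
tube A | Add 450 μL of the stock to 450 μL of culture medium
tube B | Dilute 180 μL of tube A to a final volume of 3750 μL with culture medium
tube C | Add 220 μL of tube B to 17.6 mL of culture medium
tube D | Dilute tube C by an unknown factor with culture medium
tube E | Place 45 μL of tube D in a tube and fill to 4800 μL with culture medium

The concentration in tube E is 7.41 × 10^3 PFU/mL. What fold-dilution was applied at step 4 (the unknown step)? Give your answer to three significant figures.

3.00-fold

Step 1: 450 μL + 450 μL = 900 μL total → factor 900/450 = 2
Step 2: 180 μL brought to 3750 μL → factor 3750/180 = 20.833
Step 3: 220 μL + 17.6 mL = 17820 μL total → factor 17820/220 = 81
Step 4: unknown factor x
Step 5: 45 μL brought to 4800 μL → factor 4800/45 = 106.67
Product of known-step factors = 3.6 × 10^5
Overall factor = 8.00 × 10^9 PFU/mL / (7.41 × 10^3 PFU/mL) = 1.0796 × 10^6
x = 1.0796 × 10^6 / 3.6 × 10^5 = 3.00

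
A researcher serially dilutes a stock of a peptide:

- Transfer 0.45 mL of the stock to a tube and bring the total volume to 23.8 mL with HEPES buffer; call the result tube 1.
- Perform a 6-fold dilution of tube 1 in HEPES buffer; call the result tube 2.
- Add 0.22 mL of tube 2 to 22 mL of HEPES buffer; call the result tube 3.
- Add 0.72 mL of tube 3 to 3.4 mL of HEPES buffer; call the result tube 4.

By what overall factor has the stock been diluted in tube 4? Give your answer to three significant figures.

1.83 × 10^5

Step 1: 0.45 mL brought to 23.8 mL → factor 23.8/0.45 = 52.889
Step 2: 6-fold → factor 6
Step 3: 0.22 mL + 22 mL = 22.22 mL total → factor 22.22/0.22 = 101
Step 4: 0.72 mL + 3.4 mL = 4.12 mL total → factor 4.12/0.72 = 5.7222
Overall dilution factor = 52.889 × 6 × 101 × 5.7222 = 1.834 × 10^5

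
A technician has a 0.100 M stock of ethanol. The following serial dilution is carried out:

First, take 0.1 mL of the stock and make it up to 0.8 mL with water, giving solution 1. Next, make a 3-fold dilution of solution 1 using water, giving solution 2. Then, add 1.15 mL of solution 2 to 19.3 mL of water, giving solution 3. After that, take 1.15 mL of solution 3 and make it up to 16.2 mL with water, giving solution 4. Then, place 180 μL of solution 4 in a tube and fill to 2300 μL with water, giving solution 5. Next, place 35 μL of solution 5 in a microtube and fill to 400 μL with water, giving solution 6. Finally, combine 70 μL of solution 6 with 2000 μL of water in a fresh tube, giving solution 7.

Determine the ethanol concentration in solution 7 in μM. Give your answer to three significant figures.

0.00385 μM

Step 1: 0.1 mL brought to 0.8 mL → factor 0.8/0.1 = 8
Step 2: 3-fold → factor 3
Step 3: 1.15 mL + 19.3 mL = 20.45 mL total → factor 20.45/1.15 = 17.783
Step 4: 1.15 mL brought to 16.2 mL → factor 16.2/1.15 = 14.087
Step 5: 180 μL brought to 2300 μL → factor 2300/180 = 12.778
Step 6: 35 μL brought to 400 μL → factor 400/35 = 11.429
Step 7: 70 μL + 2000 μL = 2070 μL total → factor 2070/70 = 29.571
Overall dilution factor = 8 × 3 × 17.783 × 14.087 × 12.778 × 11.429 × 29.571 = 2.5962 × 10^7
Final = 0.100 M / 2.5962 × 10^7 = 3.852 × 10^-9 M = 0.00385 μM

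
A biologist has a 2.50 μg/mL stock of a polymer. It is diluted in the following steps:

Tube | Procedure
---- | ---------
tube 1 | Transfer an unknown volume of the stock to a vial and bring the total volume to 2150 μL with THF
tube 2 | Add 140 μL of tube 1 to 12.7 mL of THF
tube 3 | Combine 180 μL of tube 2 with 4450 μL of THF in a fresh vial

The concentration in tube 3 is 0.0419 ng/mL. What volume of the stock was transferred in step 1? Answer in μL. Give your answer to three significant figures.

85.0 μL

Step 1: v brought to 2150 μL → factor = 2150 μL/v
Step 2: 140 μL + 12.7 mL = 12840 μL total → factor 12840/140 = 91.714
Step 3: 180 μL + 4450 μL = 4630 μL total → factor 4630/180 = 25.722
Product of known-step factors = 2359.1
Overall factor = 2.50 μg/mL / (0.0419 ng/mL) = 59666
Step-1 factor = 59666 / 2359.1 = 25.292
v = 2150 μL / 25.292 = 85.0 μL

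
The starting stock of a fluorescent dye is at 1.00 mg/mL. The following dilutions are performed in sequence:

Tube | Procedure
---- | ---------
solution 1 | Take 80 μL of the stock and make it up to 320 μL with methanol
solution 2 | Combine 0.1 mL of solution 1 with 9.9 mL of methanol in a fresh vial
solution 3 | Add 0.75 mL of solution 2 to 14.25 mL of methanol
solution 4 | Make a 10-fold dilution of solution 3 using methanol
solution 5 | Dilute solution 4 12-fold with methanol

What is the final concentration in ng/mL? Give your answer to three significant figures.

1.04 ng/mL

Step 1: 80 μL brought to 320 μL → factor 320/80 = 4
Step 2: 0.1 mL + 9.9 mL = 10 mL total → factor 10/0.1 = 100
Step 3: 0.75 mL + 14.25 mL = 15 mL total → factor 15/0.75 = 20
Step 4: 10-fold → factor 10
Step 5: 12-fold → factor 12
Overall dilution factor = 4 × 100 × 20 × 10 × 12 = 9.6 × 10^5
Final = 1.00 mg/mL / 9.6 × 10^5 = 1.042 × 10^-6 mg/mL = 1.04 ng/mL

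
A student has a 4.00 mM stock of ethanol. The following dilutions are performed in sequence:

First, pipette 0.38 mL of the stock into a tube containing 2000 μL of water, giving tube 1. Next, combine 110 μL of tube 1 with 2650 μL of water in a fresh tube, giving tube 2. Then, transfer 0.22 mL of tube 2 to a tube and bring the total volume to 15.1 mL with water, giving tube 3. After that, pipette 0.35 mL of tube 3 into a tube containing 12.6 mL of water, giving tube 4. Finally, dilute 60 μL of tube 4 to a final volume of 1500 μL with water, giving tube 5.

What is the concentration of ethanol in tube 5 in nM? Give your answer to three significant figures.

0.401 nM

Step 1: 0.38 mL + 2000 μL = 2.38 mL total → factor 2.38/0.38 = 6.2632
Step 2: 110 μL + 2650 μL = 2760 μL total → factor 2760/110 = 25.091
Step 3: 0.22 mL brought to 15.1 mL → factor 15.1/0.22 = 68.636
Step 4: 0.35 mL + 12.6 mL = 12.95 mL total → factor 12.95/0.35 = 37
Step 5: 60 μL brought to 1500 μL → factor 1500/60 = 25
Overall dilution factor = 6.2632 × 25.091 × 68.636 × 37 × 25 = 9.9771 × 10^6
Final = 4.00 mM / 9.9771 × 10^6 = 4.009 × 10^-7 mM = 0.401 nM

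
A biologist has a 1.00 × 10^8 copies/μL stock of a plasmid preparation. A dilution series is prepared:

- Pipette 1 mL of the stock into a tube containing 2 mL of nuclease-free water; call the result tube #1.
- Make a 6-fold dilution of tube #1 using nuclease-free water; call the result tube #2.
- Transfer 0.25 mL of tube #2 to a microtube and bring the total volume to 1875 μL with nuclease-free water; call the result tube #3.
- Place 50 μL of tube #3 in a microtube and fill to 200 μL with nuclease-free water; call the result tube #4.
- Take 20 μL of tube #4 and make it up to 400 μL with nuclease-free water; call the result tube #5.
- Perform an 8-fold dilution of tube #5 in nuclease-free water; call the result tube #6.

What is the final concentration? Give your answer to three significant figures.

Step 1: 1 mL + 2 mL = 3 mL total → factor 3/1 = 3
Step 2: 6-fold → factor 6
Step 3: 0.25 mL brought to 1875 μL → factor 1.875/0.25 = 7.5
Step 4: 50 μL brought to 200 μL → factor 200/50 = 4
Step 5: 20 μL brought to 400 μL → factor 400/20 = 20
Step 6: 8-fold → factor 8
Overall dilution factor = 3 × 6 × 7.5 × 4 × 20 × 8 = 86400
Final = 1.00 × 10^8 copies/μL / 86400 = 1.16 × 10^3 copies/μL

1.16 × 10^3 copies/μL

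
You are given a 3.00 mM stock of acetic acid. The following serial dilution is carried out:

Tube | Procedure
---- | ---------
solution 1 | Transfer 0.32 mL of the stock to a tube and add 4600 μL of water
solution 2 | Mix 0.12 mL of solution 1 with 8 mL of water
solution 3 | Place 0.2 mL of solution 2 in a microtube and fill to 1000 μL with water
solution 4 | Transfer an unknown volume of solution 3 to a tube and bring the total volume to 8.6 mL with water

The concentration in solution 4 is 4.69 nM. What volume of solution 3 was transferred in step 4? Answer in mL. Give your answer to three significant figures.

0.0699 mL

Step 1: 0.32 mL + 4600 μL = 4.92 mL total → factor 4.92/0.32 = 15.375
Step 2: 0.12 mL + 8 mL = 8.12 mL total → factor 8.12/0.12 = 67.667
Step 3: 0.2 mL brought to 1000 μL → factor 1/0.2 = 5
Step 4: v brought to 8.6 mL → factor = 8.6 mL/v
Product of known-step factors = 5201.9
Overall factor = 3.00 mM / (4.69 nM) = 6.3966 × 10^5
Step-4 factor = 6.3966 × 10^5 / 5201.9 = 122.97
v = 8.6 mL / 122.97 = 0.0699 mL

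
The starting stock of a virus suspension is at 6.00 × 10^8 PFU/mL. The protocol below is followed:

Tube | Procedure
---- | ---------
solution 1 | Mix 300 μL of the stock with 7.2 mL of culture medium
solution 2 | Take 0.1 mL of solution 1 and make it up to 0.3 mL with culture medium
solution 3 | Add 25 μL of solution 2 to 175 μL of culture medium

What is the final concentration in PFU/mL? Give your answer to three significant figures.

Step 1: 300 μL + 7.2 mL = 7500 μL total → factor 7500/300 = 25
Step 2: 0.1 mL brought to 0.3 mL → factor 0.3/0.1 = 3
Step 3: 25 μL + 175 μL = 200 μL total → factor 200/25 = 8
Overall dilution factor = 25 × 3 × 8 = 600
Final = 6.00 × 10^8 PFU/mL / 600 = 1.00 × 10^6 PFU/mL

1.00 × 10^6 PFU/mL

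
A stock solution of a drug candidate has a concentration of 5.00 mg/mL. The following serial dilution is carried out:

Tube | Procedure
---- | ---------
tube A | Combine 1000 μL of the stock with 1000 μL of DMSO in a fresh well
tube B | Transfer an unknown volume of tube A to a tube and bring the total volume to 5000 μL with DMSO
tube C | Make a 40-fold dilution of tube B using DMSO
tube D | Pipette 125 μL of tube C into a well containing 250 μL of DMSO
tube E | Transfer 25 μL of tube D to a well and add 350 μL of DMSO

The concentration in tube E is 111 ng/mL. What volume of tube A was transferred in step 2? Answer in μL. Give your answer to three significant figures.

400 μL

Step 1: 1000 μL + 1000 μL = 2000 μL total → factor 2000/1000 = 2
Step 2: v brought to 5000 μL → factor = 5000 μL/v
Step 3: 40-fold → factor 40
Step 4: 125 μL + 250 μL = 375 μL total → factor 375/125 = 3
Step 5: 25 μL + 350 μL = 375 μL total → factor 375/25 = 15
Product of known-step factors = 3600
Overall factor = 5.00 mg/mL / (111 ng/mL) = 45045
Step-2 factor = 45045 / 3600 = 12.513
v = 5000 μL / 12.513 = 400 μL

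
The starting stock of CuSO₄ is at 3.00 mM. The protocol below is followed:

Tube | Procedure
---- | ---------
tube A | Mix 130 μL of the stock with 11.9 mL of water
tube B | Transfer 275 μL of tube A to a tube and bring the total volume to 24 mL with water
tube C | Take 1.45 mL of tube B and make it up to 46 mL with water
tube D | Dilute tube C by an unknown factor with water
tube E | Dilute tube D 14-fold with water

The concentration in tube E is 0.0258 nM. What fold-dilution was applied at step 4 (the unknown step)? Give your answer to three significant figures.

Step 1: 130 μL + 11.9 mL = 12030 μL total → factor 12030/130 = 92.538
Step 2: 275 μL brought to 24 mL → factor 24000/275 = 87.273
Step 3: 1.45 mL brought to 46 mL → factor 46/1.45 = 31.724
Step 4: unknown factor x
Step 5: 14-fold → factor 14
Product of known-step factors = 3.5869 × 10^6
Overall factor = 3.00 mM / (0.0258 nM) = 1.1628 × 10^8
x = 1.1628 × 10^8 / 3.5869 × 10^6 = 32.4

32.4-fold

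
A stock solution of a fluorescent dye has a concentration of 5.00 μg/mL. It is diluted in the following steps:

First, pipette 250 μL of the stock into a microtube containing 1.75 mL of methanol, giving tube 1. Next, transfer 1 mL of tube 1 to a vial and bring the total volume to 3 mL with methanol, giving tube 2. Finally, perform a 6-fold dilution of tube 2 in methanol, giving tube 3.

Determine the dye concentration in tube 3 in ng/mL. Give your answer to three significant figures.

34.7 ng/mL

Step 1: 250 μL + 1.75 mL = 2000 μL total → factor 2000/250 = 8
Step 2: 1 mL brought to 3 mL → factor 3/1 = 3
Step 3: 6-fold → factor 6
Overall dilution factor = 8 × 3 × 6 = 144
Final = 5.00 μg/mL / 144 = 0.03472 μg/mL = 34.7 ng/mL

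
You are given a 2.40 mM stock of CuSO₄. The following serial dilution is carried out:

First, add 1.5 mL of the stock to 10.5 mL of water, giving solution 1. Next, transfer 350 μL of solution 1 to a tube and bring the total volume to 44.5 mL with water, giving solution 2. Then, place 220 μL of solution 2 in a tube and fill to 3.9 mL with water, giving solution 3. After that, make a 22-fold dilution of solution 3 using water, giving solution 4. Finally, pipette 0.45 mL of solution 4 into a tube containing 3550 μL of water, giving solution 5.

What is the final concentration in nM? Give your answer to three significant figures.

Step 1: 1.5 mL + 10.5 mL = 12 mL total → factor 12/1.5 = 8
Step 2: 350 μL brought to 44.5 mL → factor 44500/350 = 127.14
Step 3: 220 μL brought to 3.9 mL → factor 3900/220 = 17.727
Step 4: 22-fold → factor 22
Step 5: 0.45 mL + 3550 μL = 4 mL total → factor 4/0.45 = 8.8889
Overall dilution factor = 8 × 127.14 × 17.727 × 22 × 8.8889 = 3.5261 × 10^6
Final = 2.40 mM / 3.5261 × 10^6 = 6.806 × 10^-7 mM = 0.681 nM

0.681 nM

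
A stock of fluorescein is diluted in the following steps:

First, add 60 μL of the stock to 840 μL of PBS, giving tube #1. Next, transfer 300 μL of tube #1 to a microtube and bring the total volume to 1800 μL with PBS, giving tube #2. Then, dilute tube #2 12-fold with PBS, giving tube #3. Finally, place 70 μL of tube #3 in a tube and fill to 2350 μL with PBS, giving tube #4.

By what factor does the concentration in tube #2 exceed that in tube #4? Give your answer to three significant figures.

Step 1: 60 μL + 840 μL = 900 μL total → factor 900/60 = 15
Step 2: 300 μL brought to 1800 μL → factor 1800/300 = 6
Step 3: 12-fold → factor 12
Step 4: 70 μL brought to 2350 μL → factor 2350/70 = 33.571
Dilution factor to tube #2 = 90; to tube #4 = 36257
[tube #2]/[tube #4] = (factor to tube #4)/(factor to tube #2) = 36257/90 = 403

403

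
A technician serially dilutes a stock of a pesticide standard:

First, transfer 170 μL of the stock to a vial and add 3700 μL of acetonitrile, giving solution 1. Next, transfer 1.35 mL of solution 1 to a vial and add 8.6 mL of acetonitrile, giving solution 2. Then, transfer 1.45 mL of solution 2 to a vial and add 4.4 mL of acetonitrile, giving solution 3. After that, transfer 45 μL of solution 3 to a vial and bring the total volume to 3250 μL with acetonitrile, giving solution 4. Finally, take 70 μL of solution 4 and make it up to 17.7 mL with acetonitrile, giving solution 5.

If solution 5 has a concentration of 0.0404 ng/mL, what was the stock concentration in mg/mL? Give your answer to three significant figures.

Step 1: 170 μL + 3700 μL = 3870 μL total → factor 3870/170 = 22.765
Step 2: 1.35 mL + 8.6 mL = 9.95 mL total → factor 9.95/1.35 = 7.3704
Step 3: 1.45 mL + 4.4 mL = 5.85 mL total → factor 5.85/1.45 = 4.0345
Step 4: 45 μL brought to 3250 μL → factor 3250/45 = 72.222
Step 5: 70 μL brought to 17.7 mL → factor 17700/70 = 252.86
Overall dilution factor = 22.765 × 7.3704 × 4.0345 × 72.222 × 252.86 = 1.2362 × 10^7
Stock = 0.0404 ng/mL × 1.2362 × 10^7 = 4.994 × 10^5 ng/mL = 0.499 mg/mL

0.499 mg/mL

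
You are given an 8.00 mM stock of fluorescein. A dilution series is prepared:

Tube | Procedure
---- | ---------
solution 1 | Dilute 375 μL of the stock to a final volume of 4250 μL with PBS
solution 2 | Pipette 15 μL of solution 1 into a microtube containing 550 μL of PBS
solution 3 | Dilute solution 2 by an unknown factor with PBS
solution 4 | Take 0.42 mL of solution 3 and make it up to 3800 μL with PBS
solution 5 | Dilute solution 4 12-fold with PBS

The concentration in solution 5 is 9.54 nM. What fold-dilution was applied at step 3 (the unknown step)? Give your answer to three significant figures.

Step 1: 375 μL brought to 4250 μL → factor 4250/375 = 11.333
Step 2: 15 μL + 550 μL = 565 μL total → factor 565/15 = 37.667
Step 3: unknown factor x
Step 4: 0.42 mL brought to 3800 μL → factor 3.8/0.42 = 9.0476
Step 5: 12-fold → factor 12
Product of known-step factors = 46348
Overall factor = 8.00 mM / (9.54 nM) = 8.3857 × 10^5
x = 8.3857 × 10^5 / 46348 = 18.1

18.1-fold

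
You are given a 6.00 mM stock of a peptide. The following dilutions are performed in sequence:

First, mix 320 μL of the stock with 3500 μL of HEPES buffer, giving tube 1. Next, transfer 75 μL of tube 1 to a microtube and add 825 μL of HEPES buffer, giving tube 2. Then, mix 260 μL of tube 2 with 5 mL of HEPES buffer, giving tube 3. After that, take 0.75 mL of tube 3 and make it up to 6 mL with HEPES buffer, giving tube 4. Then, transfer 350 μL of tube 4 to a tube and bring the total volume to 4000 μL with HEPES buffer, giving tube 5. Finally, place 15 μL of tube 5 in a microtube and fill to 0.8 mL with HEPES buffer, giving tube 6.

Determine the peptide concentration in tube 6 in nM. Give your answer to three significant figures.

0.425 nM

Step 1: 320 μL + 3500 μL = 3820 μL total → factor 3820/320 = 11.938
Step 2: 75 μL + 825 μL = 900 μL total → factor 900/75 = 12
Step 3: 260 μL + 5 mL = 5260 μL total → factor 5260/260 = 20.231
Step 4: 0.75 mL brought to 6 mL → factor 6/0.75 = 8
Step 5: 350 μL brought to 4000 μL → factor 4000/350 = 11.429
Step 6: 15 μL brought to 0.8 mL → factor 800/15 = 53.333
Overall dilution factor = 11.938 × 12 × 20.231 × 8 × 11.429 × 53.333 = 1.4131 × 10^7
Final = 6.00 mM / 1.4131 × 10^7 = 4.246 × 10^-7 mM = 0.425 nM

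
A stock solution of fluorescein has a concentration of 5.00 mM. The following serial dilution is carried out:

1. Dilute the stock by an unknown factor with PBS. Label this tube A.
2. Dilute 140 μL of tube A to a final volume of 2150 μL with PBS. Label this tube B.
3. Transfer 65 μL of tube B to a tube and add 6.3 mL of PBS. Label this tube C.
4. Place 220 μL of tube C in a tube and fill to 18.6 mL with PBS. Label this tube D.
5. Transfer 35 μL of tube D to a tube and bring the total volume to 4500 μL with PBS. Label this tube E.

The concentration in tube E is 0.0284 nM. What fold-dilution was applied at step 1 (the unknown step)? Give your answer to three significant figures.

10.8-fold

Step 1: unknown factor x
Step 2: 140 μL brought to 2150 μL → factor 2150/140 = 15.357
Step 3: 65 μL + 6.3 mL = 6365 μL total → factor 6365/65 = 97.923
Step 4: 220 μL brought to 18.6 mL → factor 18600/220 = 84.545
Step 5: 35 μL brought to 4500 μL → factor 4500/35 = 128.57
Product of known-step factors = 1.6347 × 10^7
Overall factor = 5.00 mM / (0.0284 nM) = 1.7606 × 10^8
x = 1.7606 × 10^8 / 1.6347 × 10^7 = 10.8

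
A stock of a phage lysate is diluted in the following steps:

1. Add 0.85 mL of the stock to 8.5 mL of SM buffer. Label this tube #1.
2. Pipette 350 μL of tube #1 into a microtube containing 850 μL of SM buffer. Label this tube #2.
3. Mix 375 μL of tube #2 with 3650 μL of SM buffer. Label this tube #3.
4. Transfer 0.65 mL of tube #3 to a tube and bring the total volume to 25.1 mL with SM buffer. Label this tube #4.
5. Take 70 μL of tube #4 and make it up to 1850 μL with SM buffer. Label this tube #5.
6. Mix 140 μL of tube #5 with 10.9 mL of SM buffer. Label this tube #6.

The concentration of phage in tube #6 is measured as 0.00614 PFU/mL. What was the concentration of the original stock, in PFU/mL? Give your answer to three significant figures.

Step 1: 0.85 mL + 8.5 mL = 9.35 mL total → factor 9.35/0.85 = 11
Step 2: 350 μL + 850 μL = 1200 μL total → factor 1200/350 = 3.4286
Step 3: 375 μL + 3650 μL = 4025 μL total → factor 4025/375 = 10.733
Step 4: 0.65 mL brought to 25.1 mL → factor 25.1/0.65 = 38.615
Step 5: 70 μL brought to 1850 μL → factor 1850/70 = 26.429
Step 6: 140 μL + 10.9 mL = 11040 μL total → factor 11040/140 = 78.857
Overall dilution factor = 11 × 3.4286 × 10.733 × 38.615 × 26.429 × 78.857 = 3.2577 × 10^7
Stock = 0.00614 PFU/mL × 3.2577 × 10^7 = 2.00 × 10^5 PFU/mL

2.00 × 10^5 PFU/mL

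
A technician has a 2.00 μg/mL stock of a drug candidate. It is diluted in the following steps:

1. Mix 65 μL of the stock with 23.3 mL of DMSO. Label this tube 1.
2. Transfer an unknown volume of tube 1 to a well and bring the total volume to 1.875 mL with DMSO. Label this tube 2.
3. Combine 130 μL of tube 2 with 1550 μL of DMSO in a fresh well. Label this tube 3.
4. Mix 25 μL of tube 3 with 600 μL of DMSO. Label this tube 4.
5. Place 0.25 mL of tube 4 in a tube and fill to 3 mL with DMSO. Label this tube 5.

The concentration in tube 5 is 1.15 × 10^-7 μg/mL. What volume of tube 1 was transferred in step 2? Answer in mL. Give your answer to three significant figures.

Step 1: 65 μL + 23.3 mL = 23365 μL total → factor 23365/65 = 359.46
Step 2: v brought to 1.875 mL → factor = 1.875 mL/v
Step 3: 130 μL + 1550 μL = 1680 μL total → factor 1680/130 = 12.923
Step 4: 25 μL + 600 μL = 625 μL total → factor 625/25 = 25
Step 5: 0.25 mL brought to 3 mL → factor 3/0.25 = 12
Product of known-step factors = 1.3936 × 10^6
Overall factor = 2.00 μg/mL / (1.15 × 10^-7 μg/mL) = 1.7391 × 10^7
Step-2 factor = 1.7391 × 10^7 / 1.3936 × 10^6 = 12.479
v = 1.875 mL / 12.479 = 0.150 mL

0.150 mL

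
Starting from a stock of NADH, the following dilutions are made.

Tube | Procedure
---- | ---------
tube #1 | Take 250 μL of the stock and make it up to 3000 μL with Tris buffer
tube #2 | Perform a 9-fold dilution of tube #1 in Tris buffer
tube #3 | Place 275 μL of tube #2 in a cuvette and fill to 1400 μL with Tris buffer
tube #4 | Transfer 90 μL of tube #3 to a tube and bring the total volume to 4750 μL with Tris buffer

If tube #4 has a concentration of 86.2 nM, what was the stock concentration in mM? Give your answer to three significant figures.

2.50 mM

Step 1: 250 μL brought to 3000 μL → factor 3000/250 = 12
Step 2: 9-fold → factor 9
Step 3: 275 μL brought to 1400 μL → factor 1400/275 = 5.0909
Step 4: 90 μL brought to 4750 μL → factor 4750/90 = 52.778
Overall dilution factor = 12 × 9 × 5.0909 × 52.778 = 29018
Stock = 86.2 nM × 29018 = 2.501 × 10^6 nM = 2.50 mM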